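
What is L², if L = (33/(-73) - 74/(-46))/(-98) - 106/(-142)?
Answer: 18416302782084/34120096420081 ≈ 0.53975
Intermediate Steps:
L = 4291422/5841241 (L = (33*(-1/73) - 74*(-1/46))*(-1/98) - 106*(-1/142) = (-33/73 + 37/23)*(-1/98) + 53/71 = (1942/1679)*(-1/98) + 53/71 = -971/82271 + 53/71 = 4291422/5841241 ≈ 0.73468)
L² = (4291422/5841241)² = 18416302782084/34120096420081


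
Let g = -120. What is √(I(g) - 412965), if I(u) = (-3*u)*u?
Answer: 3*I*√50685 ≈ 675.4*I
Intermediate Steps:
I(u) = -3*u²
√(I(g) - 412965) = √(-3*(-120)² - 412965) = √(-3*14400 - 412965) = √(-43200 - 412965) = √(-456165) = 3*I*√50685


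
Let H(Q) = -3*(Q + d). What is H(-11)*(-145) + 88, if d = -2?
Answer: -5567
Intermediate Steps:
H(Q) = 6 - 3*Q (H(Q) = -3*(Q - 2) = -3*(-2 + Q) = 6 - 3*Q)
H(-11)*(-145) + 88 = (6 - 3*(-11))*(-145) + 88 = (6 + 33)*(-145) + 88 = 39*(-145) + 88 = -5655 + 88 = -5567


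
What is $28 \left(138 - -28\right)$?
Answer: $4648$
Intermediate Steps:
$28 \left(138 - -28\right) = 28 \left(138 + 28\right) = 28 \cdot 166 = 4648$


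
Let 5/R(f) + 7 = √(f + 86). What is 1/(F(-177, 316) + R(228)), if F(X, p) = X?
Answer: -4687/828977 - √314/1657954 ≈ -0.0056646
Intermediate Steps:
R(f) = 5/(-7 + √(86 + f)) (R(f) = 5/(-7 + √(f + 86)) = 5/(-7 + √(86 + f)))
1/(F(-177, 316) + R(228)) = 1/(-177 + 5/(-7 + √(86 + 228))) = 1/(-177 + 5/(-7 + √314))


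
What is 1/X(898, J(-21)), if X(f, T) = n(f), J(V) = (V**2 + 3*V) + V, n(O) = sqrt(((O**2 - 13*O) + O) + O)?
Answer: sqrt(796526)/796526 ≈ 0.0011205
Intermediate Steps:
n(O) = sqrt(O**2 - 11*O) (n(O) = sqrt((O**2 - 12*O) + O) = sqrt(O**2 - 11*O))
J(V) = V**2 + 4*V
X(f, T) = sqrt(f*(-11 + f))
1/X(898, J(-21)) = 1/(sqrt(898*(-11 + 898))) = 1/(sqrt(898*887)) = 1/(sqrt(796526)) = sqrt(796526)/796526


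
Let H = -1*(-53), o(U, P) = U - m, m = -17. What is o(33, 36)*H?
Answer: 2650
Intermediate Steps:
o(U, P) = 17 + U (o(U, P) = U - 1*(-17) = U + 17 = 17 + U)
H = 53
o(33, 36)*H = (17 + 33)*53 = 50*53 = 2650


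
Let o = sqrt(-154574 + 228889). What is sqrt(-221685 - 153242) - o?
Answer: -sqrt(74315) + I*sqrt(374927) ≈ -272.61 + 612.31*I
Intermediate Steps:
o = sqrt(74315) ≈ 272.61
sqrt(-221685 - 153242) - o = sqrt(-221685 - 153242) - sqrt(74315) = sqrt(-374927) - sqrt(74315) = I*sqrt(374927) - sqrt(74315) = -sqrt(74315) + I*sqrt(374927)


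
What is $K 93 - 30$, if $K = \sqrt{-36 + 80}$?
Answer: $-30 + 186 \sqrt{11} \approx 586.89$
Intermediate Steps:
$K = 2 \sqrt{11}$ ($K = \sqrt{44} = 2 \sqrt{11} \approx 6.6332$)
$K 93 - 30 = 2 \sqrt{11} \cdot 93 - 30 = 186 \sqrt{11} - 30 = -30 + 186 \sqrt{11}$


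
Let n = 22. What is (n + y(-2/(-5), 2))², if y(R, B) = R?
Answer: 12544/25 ≈ 501.76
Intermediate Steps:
(n + y(-2/(-5), 2))² = (22 - 2/(-5))² = (22 - 2*(-⅕))² = (22 + ⅖)² = (112/5)² = 12544/25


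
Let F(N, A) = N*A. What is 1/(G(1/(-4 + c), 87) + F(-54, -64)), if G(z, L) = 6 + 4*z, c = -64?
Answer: 17/58853 ≈ 0.00028886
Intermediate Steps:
F(N, A) = A*N
1/(G(1/(-4 + c), 87) + F(-54, -64)) = 1/((6 + 4/(-4 - 64)) - 64*(-54)) = 1/((6 + 4/(-68)) + 3456) = 1/((6 + 4*(-1/68)) + 3456) = 1/((6 - 1/17) + 3456) = 1/(101/17 + 3456) = 1/(58853/17) = 17/58853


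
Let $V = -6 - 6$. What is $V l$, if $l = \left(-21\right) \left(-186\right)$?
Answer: $-46872$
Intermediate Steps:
$l = 3906$
$V = -12$
$V l = \left(-12\right) 3906 = -46872$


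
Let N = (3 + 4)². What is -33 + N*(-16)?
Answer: -817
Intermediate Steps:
N = 49 (N = 7² = 49)
-33 + N*(-16) = -33 + 49*(-16) = -33 - 784 = -817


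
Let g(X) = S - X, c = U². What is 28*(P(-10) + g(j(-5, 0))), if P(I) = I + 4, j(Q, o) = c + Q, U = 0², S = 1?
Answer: 0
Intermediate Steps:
U = 0
c = 0 (c = 0² = 0)
j(Q, o) = Q (j(Q, o) = 0 + Q = Q)
P(I) = 4 + I
g(X) = 1 - X
28*(P(-10) + g(j(-5, 0))) = 28*((4 - 10) + (1 - 1*(-5))) = 28*(-6 + (1 + 5)) = 28*(-6 + 6) = 28*0 = 0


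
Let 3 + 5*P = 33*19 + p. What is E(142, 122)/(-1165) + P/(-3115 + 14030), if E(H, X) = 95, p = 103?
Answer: -867534/12715975 ≈ -0.068224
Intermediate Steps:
P = 727/5 (P = -⅗ + (33*19 + 103)/5 = -⅗ + (627 + 103)/5 = -⅗ + (⅕)*730 = -⅗ + 146 = 727/5 ≈ 145.40)
E(142, 122)/(-1165) + P/(-3115 + 14030) = 95/(-1165) + 727/(5*(-3115 + 14030)) = 95*(-1/1165) + (727/5)/10915 = -19/233 + (727/5)*(1/10915) = -19/233 + 727/54575 = -867534/12715975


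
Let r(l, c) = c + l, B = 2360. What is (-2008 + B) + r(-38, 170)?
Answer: 484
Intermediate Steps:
(-2008 + B) + r(-38, 170) = (-2008 + 2360) + (170 - 38) = 352 + 132 = 484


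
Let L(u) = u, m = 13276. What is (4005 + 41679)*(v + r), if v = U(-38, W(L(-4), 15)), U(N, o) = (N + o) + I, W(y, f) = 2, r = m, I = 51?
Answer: 607186044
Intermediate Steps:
r = 13276
U(N, o) = 51 + N + o (U(N, o) = (N + o) + 51 = 51 + N + o)
v = 15 (v = 51 - 38 + 2 = 15)
(4005 + 41679)*(v + r) = (4005 + 41679)*(15 + 13276) = 45684*13291 = 607186044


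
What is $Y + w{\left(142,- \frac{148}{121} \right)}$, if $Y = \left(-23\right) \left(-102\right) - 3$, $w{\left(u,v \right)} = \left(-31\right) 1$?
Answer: $2312$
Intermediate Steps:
$w{\left(u,v \right)} = -31$
$Y = 2343$ ($Y = 2346 + \left(-3 + 0\right) = 2346 - 3 = 2343$)
$Y + w{\left(142,- \frac{148}{121} \right)} = 2343 - 31 = 2312$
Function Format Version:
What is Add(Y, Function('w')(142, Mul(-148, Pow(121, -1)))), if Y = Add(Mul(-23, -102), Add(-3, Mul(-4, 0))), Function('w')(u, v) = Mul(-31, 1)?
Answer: 2312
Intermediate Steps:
Function('w')(u, v) = -31
Y = 2343 (Y = Add(2346, Add(-3, 0)) = Add(2346, -3) = 2343)
Add(Y, Function('w')(142, Mul(-148, Pow(121, -1)))) = Add(2343, -31) = 2312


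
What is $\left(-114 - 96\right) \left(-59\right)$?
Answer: $12390$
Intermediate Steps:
$\left(-114 - 96\right) \left(-59\right) = \left(-210\right) \left(-59\right) = 12390$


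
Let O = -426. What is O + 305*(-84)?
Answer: -26046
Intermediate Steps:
O + 305*(-84) = -426 + 305*(-84) = -426 - 25620 = -26046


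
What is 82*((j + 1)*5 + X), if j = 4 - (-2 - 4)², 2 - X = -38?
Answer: -9430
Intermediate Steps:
X = 40 (X = 2 - 1*(-38) = 2 + 38 = 40)
j = -32 (j = 4 - 1*(-6)² = 4 - 1*36 = 4 - 36 = -32)
82*((j + 1)*5 + X) = 82*((-32 + 1)*5 + 40) = 82*(-31*5 + 40) = 82*(-155 + 40) = 82*(-115) = -9430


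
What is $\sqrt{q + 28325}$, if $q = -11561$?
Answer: $2 \sqrt{4191} \approx 129.48$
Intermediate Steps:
$\sqrt{q + 28325} = \sqrt{-11561 + 28325} = \sqrt{16764} = 2 \sqrt{4191}$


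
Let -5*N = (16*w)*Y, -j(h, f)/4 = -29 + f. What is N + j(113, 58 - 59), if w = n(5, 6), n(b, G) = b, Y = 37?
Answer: -472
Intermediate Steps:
w = 5
j(h, f) = 116 - 4*f (j(h, f) = -4*(-29 + f) = 116 - 4*f)
N = -592 (N = -16*5*37/5 = -16*37 = -1/5*2960 = -592)
N + j(113, 58 - 59) = -592 + (116 - 4*(58 - 59)) = -592 + (116 - 4*(-1)) = -592 + (116 + 4) = -592 + 120 = -472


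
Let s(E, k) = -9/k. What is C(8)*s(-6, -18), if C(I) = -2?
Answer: -1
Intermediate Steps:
C(8)*s(-6, -18) = -(-18)/(-18) = -(-18)*(-1)/18 = -2*1/2 = -1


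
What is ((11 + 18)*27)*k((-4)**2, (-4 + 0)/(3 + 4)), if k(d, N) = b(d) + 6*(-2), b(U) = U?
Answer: 3132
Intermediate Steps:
k(d, N) = -12 + d (k(d, N) = d + 6*(-2) = d - 12 = -12 + d)
((11 + 18)*27)*k((-4)**2, (-4 + 0)/(3 + 4)) = ((11 + 18)*27)*(-12 + (-4)**2) = (29*27)*(-12 + 16) = 783*4 = 3132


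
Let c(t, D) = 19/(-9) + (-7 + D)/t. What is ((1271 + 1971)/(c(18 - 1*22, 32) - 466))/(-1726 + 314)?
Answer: 29178/6028181 ≈ 0.0048403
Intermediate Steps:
c(t, D) = -19/9 + (-7 + D)/t (c(t, D) = 19*(-⅑) + (-7 + D)/t = -19/9 + (-7 + D)/t)
((1271 + 1971)/(c(18 - 1*22, 32) - 466))/(-1726 + 314) = ((1271 + 1971)/((-7 + 32 - 19*(18 - 1*22)/9)/(18 - 1*22) - 466))/(-1726 + 314) = (3242/((-7 + 32 - 19*(18 - 22)/9)/(18 - 22) - 466))/(-1412) = -1621/(706*((-7 + 32 - 19/9*(-4))/(-4) - 466)) = -1621/(706*(-(-7 + 32 + 76/9)/4 - 466)) = -1621/(706*(-¼*301/9 - 466)) = -1621/(706*(-301/36 - 466)) = -1621/(706*(-17077/36)) = -1621*(-36)/(706*17077) = -1/1412*(-116712/17077) = 29178/6028181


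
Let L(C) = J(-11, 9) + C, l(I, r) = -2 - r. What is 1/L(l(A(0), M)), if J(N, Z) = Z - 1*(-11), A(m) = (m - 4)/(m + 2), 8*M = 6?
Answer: 4/69 ≈ 0.057971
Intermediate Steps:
M = ¾ (M = (⅛)*6 = ¾ ≈ 0.75000)
A(m) = (-4 + m)/(2 + m)
J(N, Z) = 11 + Z (J(N, Z) = Z + 11 = 11 + Z)
L(C) = 20 + C (L(C) = (11 + 9) + C = 20 + C)
1/L(l(A(0), M)) = 1/(20 + (-2 - 1*¾)) = 1/(20 + (-2 - ¾)) = 1/(20 - 11/4) = 1/(69/4) = 4/69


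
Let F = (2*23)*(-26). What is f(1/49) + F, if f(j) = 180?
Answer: -1016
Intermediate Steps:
F = -1196 (F = 46*(-26) = -1196)
f(1/49) + F = 180 - 1196 = -1016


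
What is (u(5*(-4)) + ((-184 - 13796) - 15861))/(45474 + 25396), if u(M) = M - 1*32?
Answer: -29893/70870 ≈ -0.42180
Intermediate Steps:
u(M) = -32 + M (u(M) = M - 32 = -32 + M)
(u(5*(-4)) + ((-184 - 13796) - 15861))/(45474 + 25396) = ((-32 + 5*(-4)) + ((-184 - 13796) - 15861))/(45474 + 25396) = ((-32 - 20) + (-13980 - 15861))/70870 = (-52 - 29841)*(1/70870) = -29893*1/70870 = -29893/70870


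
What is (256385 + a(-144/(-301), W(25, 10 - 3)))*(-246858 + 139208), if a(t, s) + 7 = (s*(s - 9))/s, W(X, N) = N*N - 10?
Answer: -27602321200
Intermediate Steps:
W(X, N) = -10 + N² (W(X, N) = N² - 10 = -10 + N²)
a(t, s) = -16 + s (a(t, s) = -7 + (s*(s - 9))/s = -7 + (s*(-9 + s))/s = -7 + (-9 + s) = -16 + s)
(256385 + a(-144/(-301), W(25, 10 - 3)))*(-246858 + 139208) = (256385 + (-16 + (-10 + (10 - 3)²)))*(-246858 + 139208) = (256385 + (-16 + (-10 + 7²)))*(-107650) = (256385 + (-16 + (-10 + 49)))*(-107650) = (256385 + (-16 + 39))*(-107650) = (256385 + 23)*(-107650) = 256408*(-107650) = -27602321200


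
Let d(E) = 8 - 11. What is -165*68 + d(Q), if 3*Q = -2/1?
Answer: -11223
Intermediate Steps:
Q = -⅔ (Q = (-2/1)/3 = (-2*1)/3 = (⅓)*(-2) = -⅔ ≈ -0.66667)
d(E) = -3
-165*68 + d(Q) = -165*68 - 3 = -11220 - 3 = -11223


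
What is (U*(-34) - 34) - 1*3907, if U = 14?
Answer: -4417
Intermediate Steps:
(U*(-34) - 34) - 1*3907 = (14*(-34) - 34) - 1*3907 = (-476 - 34) - 3907 = -510 - 3907 = -4417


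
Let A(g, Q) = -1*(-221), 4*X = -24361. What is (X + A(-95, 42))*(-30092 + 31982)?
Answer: -22185765/2 ≈ -1.1093e+7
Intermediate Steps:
X = -24361/4 (X = (¼)*(-24361) = -24361/4 ≈ -6090.3)
A(g, Q) = 221
(X + A(-95, 42))*(-30092 + 31982) = (-24361/4 + 221)*(-30092 + 31982) = -23477/4*1890 = -22185765/2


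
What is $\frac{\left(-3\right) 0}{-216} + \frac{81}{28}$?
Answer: $\frac{81}{28} \approx 2.8929$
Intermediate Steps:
$\frac{\left(-3\right) 0}{-216} + \frac{81}{28} = 0 \left(- \frac{1}{216}\right) + 81 \cdot \frac{1}{28} = 0 + \frac{81}{28} = \frac{81}{28}$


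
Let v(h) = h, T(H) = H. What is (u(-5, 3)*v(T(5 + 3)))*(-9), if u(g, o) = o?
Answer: -216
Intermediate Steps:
(u(-5, 3)*v(T(5 + 3)))*(-9) = (3*(5 + 3))*(-9) = (3*8)*(-9) = 24*(-9) = -216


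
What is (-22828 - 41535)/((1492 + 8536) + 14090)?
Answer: -64363/24118 ≈ -2.6687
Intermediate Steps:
(-22828 - 41535)/((1492 + 8536) + 14090) = -64363/(10028 + 14090) = -64363/24118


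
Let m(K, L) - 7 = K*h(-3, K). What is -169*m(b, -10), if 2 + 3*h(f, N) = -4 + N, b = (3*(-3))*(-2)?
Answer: -13351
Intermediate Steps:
b = 18 (b = -9*(-2) = 18)
h(f, N) = -2 + N/3 (h(f, N) = -⅔ + (-4 + N)/3 = -⅔ + (-4/3 + N/3) = -2 + N/3)
m(K, L) = 7 + K*(-2 + K/3)
-169*m(b, -10) = -169*(7 + (⅓)*18*(-6 + 18)) = -169*(7 + (⅓)*18*12) = -169*(7 + 72) = -169*79 = -13351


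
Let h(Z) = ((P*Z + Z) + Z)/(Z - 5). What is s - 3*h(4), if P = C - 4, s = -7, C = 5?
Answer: 29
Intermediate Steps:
P = 1 (P = 5 - 4 = 1)
h(Z) = 3*Z/(-5 + Z) (h(Z) = ((1*Z + Z) + Z)/(Z - 5) = ((Z + Z) + Z)/(-5 + Z) = (2*Z + Z)/(-5 + Z) = (3*Z)/(-5 + Z) = 3*Z/(-5 + Z))
s - 3*h(4) = -7 - 9*4/(-5 + 4) = -7 - 9*4/(-1) = -7 - 9*4*(-1) = -7 - 3*(-12) = -7 + 36 = 29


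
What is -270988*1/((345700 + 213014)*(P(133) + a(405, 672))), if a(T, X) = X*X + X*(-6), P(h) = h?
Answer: -135494/125063938545 ≈ -1.0834e-6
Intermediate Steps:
a(T, X) = X² - 6*X
-270988*1/((345700 + 213014)*(P(133) + a(405, 672))) = -270988*1/((133 + 672*(-6 + 672))*(345700 + 213014)) = -270988*1/(558714*(133 + 672*666)) = -270988*1/(558714*(133 + 447552)) = -270988/(447685*558714) = -270988/250127877090 = -270988*1/250127877090 = -135494/125063938545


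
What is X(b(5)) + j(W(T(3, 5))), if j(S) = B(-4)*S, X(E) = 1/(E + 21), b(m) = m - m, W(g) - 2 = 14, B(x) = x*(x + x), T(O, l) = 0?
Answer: 10753/21 ≈ 512.05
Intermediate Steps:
B(x) = 2*x**2 (B(x) = x*(2*x) = 2*x**2)
W(g) = 16 (W(g) = 2 + 14 = 16)
b(m) = 0
X(E) = 1/(21 + E)
j(S) = 32*S (j(S) = (2*(-4)**2)*S = (2*16)*S = 32*S)
X(b(5)) + j(W(T(3, 5))) = 1/(21 + 0) + 32*16 = 1/21 + 512 = 10753/21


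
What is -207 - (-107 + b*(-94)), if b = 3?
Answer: 182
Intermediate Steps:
-207 - (-107 + b*(-94)) = -207 - (-107 + 3*(-94)) = -207 - (-107 - 282) = -207 - 1*(-389) = -207 + 389 = 182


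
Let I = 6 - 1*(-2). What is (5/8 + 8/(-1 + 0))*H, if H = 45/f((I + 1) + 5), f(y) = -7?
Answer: 2655/56 ≈ 47.411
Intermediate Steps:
I = 8 (I = 6 + 2 = 8)
H = -45/7 (H = 45/(-7) = 45*(-⅐) = -45/7 ≈ -6.4286)
(5/8 + 8/(-1 + 0))*H = (5/8 + 8/(-1 + 0))*(-45/7) = (5*(⅛) + 8/(-1))*(-45/7) = (5/8 + 8*(-1))*(-45/7) = (5/8 - 8)*(-45/7) = -59/8*(-45/7) = 2655/56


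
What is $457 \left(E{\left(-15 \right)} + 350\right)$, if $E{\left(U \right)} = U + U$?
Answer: $146240$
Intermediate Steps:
$E{\left(U \right)} = 2 U$
$457 \left(E{\left(-15 \right)} + 350\right) = 457 \left(2 \left(-15\right) + 350\right) = 457 \left(-30 + 350\right) = 457 \cdot 320 = 146240$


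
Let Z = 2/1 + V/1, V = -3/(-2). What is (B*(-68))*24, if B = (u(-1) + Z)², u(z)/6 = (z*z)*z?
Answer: -10200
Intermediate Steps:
V = 3/2 (V = -3*(-½) = 3/2 ≈ 1.5000)
u(z) = 6*z³ (u(z) = 6*((z*z)*z) = 6*(z²*z) = 6*z³)
Z = 7/2 (Z = 2/1 + (3/2)/1 = 2*1 + (3/2)*1 = 2 + 3/2 = 7/2 ≈ 3.5000)
B = 25/4 (B = (6*(-1)³ + 7/2)² = (6*(-1) + 7/2)² = (-6 + 7/2)² = (-5/2)² = 25/4 ≈ 6.2500)
(B*(-68))*24 = ((25/4)*(-68))*24 = -425*24 = -10200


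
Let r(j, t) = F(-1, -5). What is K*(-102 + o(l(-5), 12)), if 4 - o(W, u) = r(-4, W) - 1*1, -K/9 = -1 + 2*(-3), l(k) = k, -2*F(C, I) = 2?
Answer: -6048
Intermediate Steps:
F(C, I) = -1 (F(C, I) = -½*2 = -1)
r(j, t) = -1
K = 63 (K = -9*(-1 + 2*(-3)) = -9*(-1 - 6) = -9*(-7) = 63)
o(W, u) = 6 (o(W, u) = 4 - (-1 - 1*1) = 4 - (-1 - 1) = 4 - 1*(-2) = 4 + 2 = 6)
K*(-102 + o(l(-5), 12)) = 63*(-102 + 6) = 63*(-96) = -6048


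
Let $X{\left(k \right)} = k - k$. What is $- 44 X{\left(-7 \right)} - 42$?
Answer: $-42$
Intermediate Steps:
$X{\left(k \right)} = 0$
$- 44 X{\left(-7 \right)} - 42 = \left(-44\right) 0 - 42 = 0 - 42 = -42$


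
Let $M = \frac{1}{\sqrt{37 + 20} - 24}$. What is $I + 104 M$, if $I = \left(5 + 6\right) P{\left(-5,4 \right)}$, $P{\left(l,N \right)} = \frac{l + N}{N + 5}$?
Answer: $- \frac{9391}{1557} - \frac{104 \sqrt{57}}{519} \approx -7.5443$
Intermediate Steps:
$P{\left(l,N \right)} = \frac{N + l}{5 + N}$
$I = - \frac{11}{9}$ ($I = \left(5 + 6\right) \frac{4 - 5}{5 + 4} = 11 \cdot \frac{1}{9} \left(-1\right) = 11 \left(- \frac{1}{9}\right) = - \frac{11}{9} \approx -1.2222$)
$M = \frac{1}{-24 + \sqrt{57}}$ ($M = \frac{1}{\sqrt{57} - 24} = \frac{1}{-24 + \sqrt{57}} \approx -0.06079$)
$I + 104 M = - \frac{11}{9} + 104 \left(- \frac{8}{173} - \frac{\sqrt{57}}{519}\right) = - \frac{11}{9} - \left(\frac{832}{173} + \frac{104 \sqrt{57}}{519}\right) = - \frac{9391}{1557} - \frac{104 \sqrt{57}}{519}$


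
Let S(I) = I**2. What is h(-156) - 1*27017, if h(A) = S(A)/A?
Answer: -27173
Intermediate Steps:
h(A) = A (h(A) = A**2/A = A)
h(-156) - 1*27017 = -156 - 1*27017 = -156 - 27017 = -27173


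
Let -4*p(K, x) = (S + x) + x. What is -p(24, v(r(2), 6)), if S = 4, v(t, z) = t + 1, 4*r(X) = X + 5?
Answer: 19/8 ≈ 2.3750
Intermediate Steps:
r(X) = 5/4 + X/4 (r(X) = (X + 5)/4 = (5 + X)/4 = 5/4 + X/4)
v(t, z) = 1 + t
p(K, x) = -1 - x/2 (p(K, x) = -((4 + x) + x)/4 = -(4 + 2*x)/4 = -1 - x/2)
-p(24, v(r(2), 6)) = -(-1 - (1 + (5/4 + (1/4)*2))/2) = -(-1 - (1 + (5/4 + 1/2))/2) = -(-1 - (1 + 7/4)/2) = -(-1 - 1/2*11/4) = -(-1 - 11/8) = -1*(-19/8) = 19/8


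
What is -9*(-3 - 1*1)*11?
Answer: 396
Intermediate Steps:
-9*(-3 - 1*1)*11 = -9*(-3 - 1)*11 = -9*(-4)*11 = 36*11 = 396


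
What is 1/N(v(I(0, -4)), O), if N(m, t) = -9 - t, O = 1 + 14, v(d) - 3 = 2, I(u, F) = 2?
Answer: -1/24 ≈ -0.041667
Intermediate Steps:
v(d) = 5 (v(d) = 3 + 2 = 5)
O = 15
1/N(v(I(0, -4)), O) = 1/(-9 - 1*15) = 1/(-9 - 15) = 1/(-24) = -1/24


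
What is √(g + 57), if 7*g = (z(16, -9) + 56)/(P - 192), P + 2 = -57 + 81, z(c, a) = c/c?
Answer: √80649870/1190 ≈ 7.5467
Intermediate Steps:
z(c, a) = 1
P = 22 (P = -2 + (-57 + 81) = -2 + 24 = 22)
g = -57/1190 (g = ((1 + 56)/(22 - 192))/7 = (57/(-170))/7 = (57*(-1/170))/7 = (⅐)*(-57/170) = -57/1190 ≈ -0.047899)
√(g + 57) = √(-57/1190 + 57) = √(67773/1190) = √80649870/1190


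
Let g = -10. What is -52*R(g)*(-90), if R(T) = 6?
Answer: 28080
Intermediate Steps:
-52*R(g)*(-90) = -52*6*(-90) = -312*(-90) = 28080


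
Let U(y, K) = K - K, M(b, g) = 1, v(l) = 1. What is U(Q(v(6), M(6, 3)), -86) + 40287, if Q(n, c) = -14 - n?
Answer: 40287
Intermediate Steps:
U(y, K) = 0
U(Q(v(6), M(6, 3)), -86) + 40287 = 0 + 40287 = 40287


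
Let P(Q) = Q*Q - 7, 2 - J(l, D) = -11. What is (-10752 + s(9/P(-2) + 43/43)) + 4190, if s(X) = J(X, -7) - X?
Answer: -6547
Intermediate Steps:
J(l, D) = 13 (J(l, D) = 2 - 1*(-11) = 2 + 11 = 13)
P(Q) = -7 + Q² (P(Q) = Q² - 7 = -7 + Q²)
s(X) = 13 - X
(-10752 + s(9/P(-2) + 43/43)) + 4190 = (-10752 + (13 - (9/(-7 + (-2)²) + 43/43))) + 4190 = (-10752 + (13 - (9/(-7 + 4) + 43*(1/43)))) + 4190 = (-10752 + (13 - (9/(-3) + 1))) + 4190 = (-10752 + (13 - (9*(-⅓) + 1))) + 4190 = (-10752 + (13 - (-3 + 1))) + 4190 = (-10752 + (13 - 1*(-2))) + 4190 = (-10752 + (13 + 2)) + 4190 = (-10752 + 15) + 4190 = -10737 + 4190 = -6547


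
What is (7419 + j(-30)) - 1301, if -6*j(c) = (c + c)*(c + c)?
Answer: 5518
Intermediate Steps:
j(c) = -2*c²/3 (j(c) = -(c + c)*(c + c)/6 = -2*c*2*c/6 = -2*c²/3)
(7419 + j(-30)) - 1301 = (7419 - ⅔*(-30)²) - 1301 = (7419 - ⅔*900) - 1301 = (7419 - 600) - 1301 = 6819 - 1301 = 5518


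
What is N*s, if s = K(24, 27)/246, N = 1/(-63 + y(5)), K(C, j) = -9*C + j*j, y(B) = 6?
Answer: -3/82 ≈ -0.036585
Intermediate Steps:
K(C, j) = j² - 9*C (K(C, j) = -9*C + j² = j² - 9*C)
N = -1/57 (N = 1/(-63 + 6) = 1/(-57) = -1/57 ≈ -0.017544)
s = 171/82 (s = (27² - 9*24)/246 = (729 - 216)*(1/246) = 513*(1/246) = 171/82 ≈ 2.0854)
N*s = -1/57*171/82 = -3/82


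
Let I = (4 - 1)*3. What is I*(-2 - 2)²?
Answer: 144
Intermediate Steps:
I = 9 (I = 3*3 = 9)
I*(-2 - 2)² = 9*(-2 - 2)² = 9*(-4)² = 9*16 = 144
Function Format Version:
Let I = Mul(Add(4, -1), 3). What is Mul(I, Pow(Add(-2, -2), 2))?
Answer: 144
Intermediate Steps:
I = 9 (I = Mul(3, 3) = 9)
Mul(I, Pow(Add(-2, -2), 2)) = Mul(9, Pow(Add(-2, -2), 2)) = Mul(9, Pow(-4, 2)) = Mul(9, 16) = 144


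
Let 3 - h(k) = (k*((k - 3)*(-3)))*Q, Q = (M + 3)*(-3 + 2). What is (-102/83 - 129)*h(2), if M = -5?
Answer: 97281/83 ≈ 1172.1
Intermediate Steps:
Q = 2 (Q = (-5 + 3)*(-3 + 2) = -2*(-1) = 2)
h(k) = 3 - 2*k*(9 - 3*k) (h(k) = 3 - k*((k - 3)*(-3))*2 = 3 - k*((-3 + k)*(-3))*2 = 3 - k*(9 - 3*k)*2 = 3 - 2*k*(9 - 3*k))
(-102/83 - 129)*h(2) = (-102/83 - 129)*(3 - 18*2 + 6*2²) = (-102*1/83 - 129)*(3 - 36 + 6*4) = (-102/83 - 129)*(3 - 36 + 24) = -10809/83*(-9) = 97281/83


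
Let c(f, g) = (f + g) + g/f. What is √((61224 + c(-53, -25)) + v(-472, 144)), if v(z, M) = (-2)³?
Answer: √171737967/53 ≈ 247.26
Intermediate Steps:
c(f, g) = f + g + g/f
v(z, M) = -8
√((61224 + c(-53, -25)) + v(-472, 144)) = √((61224 + (-53 - 25 - 25/(-53))) - 8) = √((61224 + (-53 - 25 - 25*(-1/53))) - 8) = √((61224 + (-53 - 25 + 25/53)) - 8) = √((61224 - 4109/53) - 8) = √(3240763/53 - 8) = √(3240339/53) = √171737967/53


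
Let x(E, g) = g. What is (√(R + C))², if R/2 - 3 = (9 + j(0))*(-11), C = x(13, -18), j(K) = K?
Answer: -210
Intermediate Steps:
C = -18
R = -192 (R = 6 + 2*((9 + 0)*(-11)) = 6 + 2*(9*(-11)) = 6 + 2*(-99) = 6 - 198 = -192)
(√(R + C))² = (√(-192 - 18))² = (√(-210))² = (I*√210)² = -210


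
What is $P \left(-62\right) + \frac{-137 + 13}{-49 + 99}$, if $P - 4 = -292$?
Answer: $\frac{446338}{25} \approx 17854.0$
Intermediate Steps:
$P = -288$ ($P = 4 - 292 = -288$)
$P \left(-62\right) + \frac{-137 + 13}{-49 + 99} = \left(-288\right) \left(-62\right) + \frac{-137 + 13}{-49 + 99} = 17856 - \frac{124}{50} = 17856 - \frac{62}{25} = \frac{446338}{25}$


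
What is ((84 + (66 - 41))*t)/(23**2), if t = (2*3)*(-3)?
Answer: -1962/529 ≈ -3.7089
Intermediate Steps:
t = -18 (t = 6*(-3) = -18)
((84 + (66 - 41))*t)/(23**2) = ((84 + (66 - 41))*(-18))/(23**2) = ((84 + 25)*(-18))/529 = (109*(-18))*(1/529) = -1962*1/529 = -1962/529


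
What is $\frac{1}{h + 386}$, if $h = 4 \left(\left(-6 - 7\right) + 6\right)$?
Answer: $\frac{1}{358} \approx 0.0027933$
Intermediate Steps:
$h = -28$ ($h = 4 \left(-13 + 6\right) = 4 \left(-7\right) = -28$)
$\frac{1}{h + 386} = \frac{1}{-28 + 386} = \frac{1}{358}$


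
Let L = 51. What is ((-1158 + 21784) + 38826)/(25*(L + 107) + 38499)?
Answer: 59452/42449 ≈ 1.4006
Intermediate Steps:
((-1158 + 21784) + 38826)/(25*(L + 107) + 38499) = ((-1158 + 21784) + 38826)/(25*(51 + 107) + 38499) = (20626 + 38826)/(25*158 + 38499) = 59452/(3950 + 38499) = 59452/42449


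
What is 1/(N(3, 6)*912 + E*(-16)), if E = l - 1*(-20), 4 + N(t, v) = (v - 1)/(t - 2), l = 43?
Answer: -1/96 ≈ -0.010417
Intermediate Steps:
N(t, v) = -4 + (-1 + v)/(-2 + t) (N(t, v) = -4 + (v - 1)/(t - 2) = -4 + (-1 + v)/(-2 + t))
E = 63 (E = 43 - 1*(-20) = 43 + 20 = 63)
1/(N(3, 6)*912 + E*(-16)) = 1/(((7 + 6 - 4*3)/(-2 + 3))*912 + 63*(-16)) = 1/(((7 + 6 - 12)/1)*912 - 1008) = 1/((1*1)*912 - 1008) = 1/(1*912 - 1008) = 1/(912 - 1008) = 1/(-96) = -1/96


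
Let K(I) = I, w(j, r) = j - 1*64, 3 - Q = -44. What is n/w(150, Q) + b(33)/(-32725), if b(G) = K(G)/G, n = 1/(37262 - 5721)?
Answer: -2679801/88767413350 ≈ -3.0189e-5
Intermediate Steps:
Q = 47 (Q = 3 - 1*(-44) = 3 + 44 = 47)
w(j, r) = -64 + j (w(j, r) = j - 64 = -64 + j)
n = 1/31541 ≈ 3.1705e-5
b(G) = 1 (b(G) = G/G = 1)
n/w(150, Q) + b(33)/(-32725) = 1/(31541*(-64 + 150)) + 1/(-32725) = (1/31541)/86 + 1*(-1/32725) = (1/31541)*(1/86) - 1/32725 = 1/2712526 - 1/32725 = -2679801/88767413350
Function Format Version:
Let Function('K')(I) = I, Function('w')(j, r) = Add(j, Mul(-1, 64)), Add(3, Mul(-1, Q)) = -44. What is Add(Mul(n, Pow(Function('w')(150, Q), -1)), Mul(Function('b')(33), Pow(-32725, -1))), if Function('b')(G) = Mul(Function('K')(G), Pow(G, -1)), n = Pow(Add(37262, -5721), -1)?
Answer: Rational(-2679801, 88767413350) ≈ -3.0189e-5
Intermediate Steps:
Q = 47 (Q = Add(3, Mul(-1, -44)) = Add(3, 44) = 47)
Function('w')(j, r) = Add(-64, j) (Function('w')(j, r) = Add(j, -64) = Add(-64, j))
n = Rational(1, 31541) (n = Pow(31541, -1) = Rational(1, 31541) ≈ 3.1705e-5)
Function('b')(G) = 1 (Function('b')(G) = Mul(G, Pow(G, -1)) = 1)
Add(Mul(n, Pow(Function('w')(150, Q), -1)), Mul(Function('b')(33), Pow(-32725, -1))) = Add(Mul(Rational(1, 31541), Pow(Add(-64, 150), -1)), Mul(1, Pow(-32725, -1))) = Add(Mul(Rational(1, 31541), Pow(86, -1)), Mul(1, Rational(-1, 32725))) = Add(Mul(Rational(1, 31541), Rational(1, 86)), Rational(-1, 32725)) = Add(Rational(1, 2712526), Rational(-1, 32725)) = Rational(-2679801, 88767413350)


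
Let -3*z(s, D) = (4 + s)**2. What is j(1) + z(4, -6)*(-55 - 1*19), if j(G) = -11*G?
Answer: 4703/3 ≈ 1567.7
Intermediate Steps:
z(s, D) = -(4 + s)**2/3
j(1) + z(4, -6)*(-55 - 1*19) = -11*1 + (-(4 + 4)**2/3)*(-55 - 1*19) = -11 + (-1/3*8**2)*(-55 - 19) = -11 - 1/3*64*(-74) = -11 - 64/3*(-74) = -11 + 4736/3 = 4703/3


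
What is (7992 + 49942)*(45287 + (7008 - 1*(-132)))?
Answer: 3037305818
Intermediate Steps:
(7992 + 49942)*(45287 + (7008 - 1*(-132))) = 57934*(45287 + (7008 + 132)) = 57934*(45287 + 7140) = 57934*52427 = 3037305818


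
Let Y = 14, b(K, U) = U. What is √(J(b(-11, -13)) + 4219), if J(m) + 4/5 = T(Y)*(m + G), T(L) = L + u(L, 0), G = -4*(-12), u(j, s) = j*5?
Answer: √178955/5 ≈ 84.606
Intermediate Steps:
u(j, s) = 5*j
G = 48
T(L) = 6*L (T(L) = L + 5*L = 6*L)
J(m) = 20156/5 + 84*m (J(m) = -⅘ + (6*14)*(m + 48) = -⅘ + 84*(48 + m) = -⅘ + (4032 + 84*m) = 20156/5 + 84*m)
√(J(b(-11, -13)) + 4219) = √((20156/5 + 84*(-13)) + 4219) = √((20156/5 - 1092) + 4219) = √(14696/5 + 4219) = √(35791/5) = √178955/5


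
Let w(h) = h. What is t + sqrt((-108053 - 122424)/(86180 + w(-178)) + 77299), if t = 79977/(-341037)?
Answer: -26659/113679 + sqrt(571710173682242)/86002 ≈ 277.79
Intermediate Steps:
t = -26659/113679 (t = 79977*(-1/341037) = -26659/113679 ≈ -0.23451)
t + sqrt((-108053 - 122424)/(86180 + w(-178)) + 77299) = -26659/113679 + sqrt((-108053 - 122424)/(86180 - 178) + 77299) = -26659/113679 + sqrt(-230477/86002 + 77299) = -26659/113679 + sqrt(6647638121/86002) = -26659/113679 + sqrt(571710173682242)/86002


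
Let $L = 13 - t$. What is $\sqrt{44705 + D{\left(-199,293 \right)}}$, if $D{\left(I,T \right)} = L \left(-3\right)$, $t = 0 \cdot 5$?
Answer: $\sqrt{44666} \approx 211.34$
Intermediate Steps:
$t = 0$
$L = 13$ ($L = 13 - 0 = 13 + 0 = 13$)
$D{\left(I,T \right)} = -39$ ($D{\left(I,T \right)} = 13 \left(-3\right) = -39$)
$\sqrt{44705 + D{\left(-199,293 \right)}} = \sqrt{44705 - 39} = \sqrt{44666}$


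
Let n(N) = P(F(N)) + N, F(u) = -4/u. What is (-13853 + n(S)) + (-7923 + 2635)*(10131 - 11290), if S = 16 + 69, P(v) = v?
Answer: 519777036/85 ≈ 6.1150e+6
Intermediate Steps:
S = 85
n(N) = N - 4/N (n(N) = -4/N + N = N - 4/N)
(-13853 + n(S)) + (-7923 + 2635)*(10131 - 11290) = (-13853 + (85 - 4/85)) + (-7923 + 2635)*(10131 - 11290) = (-13853 + (85 - 4*1/85)) - 5288*(-1159) = (-13853 + (85 - 4/85)) + 6128792 = (-13853 + 7221/85) + 6128792 = -1170284/85 + 6128792 = 519777036/85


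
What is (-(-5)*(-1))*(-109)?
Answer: 545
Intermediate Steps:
(-(-5)*(-1))*(-109) = (-5*(-1)*(-1))*(-109) = (5*(-1))*(-109) = -5*(-109) = 545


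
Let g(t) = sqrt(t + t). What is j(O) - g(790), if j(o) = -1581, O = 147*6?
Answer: -1581 - 2*sqrt(395) ≈ -1620.8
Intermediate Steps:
O = 882
g(t) = sqrt(2)*sqrt(t) (g(t) = sqrt(2*t) = sqrt(2)*sqrt(t))
j(O) - g(790) = -1581 - sqrt(2)*sqrt(790) = -1581 - 2*sqrt(395)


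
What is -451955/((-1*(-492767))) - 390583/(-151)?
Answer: 192398167956/74407817 ≈ 2585.7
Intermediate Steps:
-451955/((-1*(-492767))) - 390583/(-151) = -451955/492767 - 390583*(-1/151) = -451955*1/492767 + 390583/151 = -451955/492767 + 390583/151 = 192398167956/74407817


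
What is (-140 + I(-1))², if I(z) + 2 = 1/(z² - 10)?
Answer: 1635841/81 ≈ 20196.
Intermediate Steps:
I(z) = -2 + 1/(-10 + z²) (I(z) = -2 + 1/(z² - 10) = -2 + 1/(-10 + z²))
(-140 + I(-1))² = (-140 + (21 - 2*(-1)²)/(-10 + (-1)²))² = (-140 + (21 - 2*1)/(-10 + 1))² = (-140 + (21 - 2)/(-9))² = (-140 - ⅑*19)² = (-140 - 19/9)² = (-1279/9)² = 1635841/81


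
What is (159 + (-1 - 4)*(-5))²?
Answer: 33856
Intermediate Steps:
(159 + (-1 - 4)*(-5))² = (159 - 5*(-5))² = (159 + 25)² = 184² = 33856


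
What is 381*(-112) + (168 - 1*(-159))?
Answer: -42345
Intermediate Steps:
381*(-112) + (168 - 1*(-159)) = -42672 + (168 + 159) = -42672 + 327 = -42345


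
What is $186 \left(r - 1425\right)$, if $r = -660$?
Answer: $-387810$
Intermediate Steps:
$186 \left(r - 1425\right) = 186 \left(-660 - 1425\right) = 186 \left(-2085\right) = -387810$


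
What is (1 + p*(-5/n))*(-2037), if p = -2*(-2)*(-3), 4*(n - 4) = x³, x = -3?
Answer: 466473/11 ≈ 42407.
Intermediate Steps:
n = -11/4 (n = 4 + (¼)*(-3)³ = 4 + (¼)*(-27) = 4 - 27/4 = -11/4 ≈ -2.7500)
p = -12 (p = 4*(-3) = -12)
(1 + p*(-5/n))*(-2037) = (1 - (-60)/(-11/4))*(-2037) = (1 - (-60)*(-4)/11)*(-2037) = (1 - 12*20/11)*(-2037) = (1 - 240/11)*(-2037) = -229/11*(-2037) = 466473/11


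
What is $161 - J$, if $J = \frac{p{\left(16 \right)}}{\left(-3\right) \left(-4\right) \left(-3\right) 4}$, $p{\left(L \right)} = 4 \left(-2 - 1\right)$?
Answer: $\frac{1931}{12} \approx 160.92$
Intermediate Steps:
$p{\left(L \right)} = -12$ ($p{\left(L \right)} = 4 \left(-3\right) = -12$)
$J = \frac{1}{12}$ ($J = - \frac{12}{\left(-3\right) \left(-4\right) \left(-3\right) 4} = - \frac{12}{12 \left(-3\right) 4} = - \frac{12}{\left(-36\right) 4} = - \frac{12}{-144} = \left(-12\right) \left(- \frac{1}{144}\right) = \frac{1}{12} \approx 0.083333$)
$161 - J = 161 - \frac{1}{12} = \frac{1931}{12}$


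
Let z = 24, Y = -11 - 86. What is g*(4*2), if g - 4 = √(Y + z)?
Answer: 32 + 8*I*√73 ≈ 32.0 + 68.352*I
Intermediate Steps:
Y = -97
g = 4 + I*√73 (g = 4 + √(-97 + 24) = 4 + √(-73) = 4 + I*√73 ≈ 4.0 + 8.544*I)
g*(4*2) = (4 + I*√73)*(4*2) = (4 + I*√73)*8 = 32 + 8*I*√73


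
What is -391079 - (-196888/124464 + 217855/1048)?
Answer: -3189911108849/8152392 ≈ -3.9129e+5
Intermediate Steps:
-391079 - (-196888/124464 + 217855/1048) = -391079 - (-196888*1/124464 + 217855*(1/1048)) = -391079 - (-24611/15558 + 217855/1048) = -391079 - 1*1681797881/8152392 = -391079 - 1681797881/8152392 = -3189911108849/8152392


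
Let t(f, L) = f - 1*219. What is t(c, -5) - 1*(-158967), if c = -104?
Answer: 158644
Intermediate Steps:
t(f, L) = -219 + f (t(f, L) = f - 219 = -219 + f)
t(c, -5) - 1*(-158967) = (-219 - 104) - 1*(-158967) = -323 + 158967 = 158644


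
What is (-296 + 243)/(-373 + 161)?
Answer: ¼ ≈ 0.25000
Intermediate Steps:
(-296 + 243)/(-373 + 161) = -53/(-212) = -53*(-1/212) = ¼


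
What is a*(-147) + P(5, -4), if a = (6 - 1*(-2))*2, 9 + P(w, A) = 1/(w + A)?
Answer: -2360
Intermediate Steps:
P(w, A) = -9 + 1/(A + w) (P(w, A) = -9 + 1/(w + A) = -9 + 1/(A + w))
a = 16 (a = (6 + 2)*2 = 8*2 = 16)
a*(-147) + P(5, -4) = 16*(-147) + (1 - 9*(-4) - 9*5)/(-4 + 5) = -2352 + (1 + 36 - 45)/1 = -2352 + 1*(-8) = -2352 - 8 = -2360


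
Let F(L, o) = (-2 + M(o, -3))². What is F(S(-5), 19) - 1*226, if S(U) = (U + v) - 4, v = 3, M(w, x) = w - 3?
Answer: -30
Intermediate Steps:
M(w, x) = -3 + w
S(U) = -1 + U (S(U) = (U + 3) - 4 = (3 + U) - 4 = -1 + U)
F(L, o) = (-5 + o)² (F(L, o) = (-2 + (-3 + o))² = (-5 + o)²)
F(S(-5), 19) - 1*226 = (-5 + 19)² - 1*226 = 14² - 226 = 196 - 226 = -30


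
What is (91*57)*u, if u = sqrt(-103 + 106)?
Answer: 5187*sqrt(3) ≈ 8984.1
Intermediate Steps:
u = sqrt(3) ≈ 1.7320
(91*57)*u = (91*57)*sqrt(3) = 5187*sqrt(3)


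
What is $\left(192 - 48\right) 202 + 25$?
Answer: $29113$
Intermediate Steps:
$\left(192 - 48\right) 202 + 25 = 144 \cdot 202 + 25 = 29088 + 25 = 29113$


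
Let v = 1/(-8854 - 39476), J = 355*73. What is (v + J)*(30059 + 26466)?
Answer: 14159195383445/9666 ≈ 1.4648e+9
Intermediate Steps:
J = 25915
v = -1/48330 (v = 1/(-48330) = -1/48330 ≈ -2.0691e-5)
(v + J)*(30059 + 26466) = (-1/48330 + 25915)*(30059 + 26466) = (1252471949/48330)*56525 = 14159195383445/9666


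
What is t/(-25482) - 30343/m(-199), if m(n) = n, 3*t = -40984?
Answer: 1163878397/7606377 ≈ 153.01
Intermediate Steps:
t = -40984/3 (t = (⅓)*(-40984) = -40984/3 ≈ -13661.)
t/(-25482) - 30343/m(-199) = -40984/3/(-25482) - 30343/(-199) = -40984/3*(-1/25482) - 30343*(-1/199) = 20492/38223 + 30343/199 = 1163878397/7606377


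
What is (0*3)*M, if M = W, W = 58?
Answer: 0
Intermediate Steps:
M = 58
(0*3)*M = (0*3)*58 = 0*58 = 0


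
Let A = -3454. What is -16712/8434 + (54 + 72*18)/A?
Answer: -17277287/7282759 ≈ -2.3724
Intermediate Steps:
-16712/8434 + (54 + 72*18)/A = -16712/8434 + (54 + 72*18)/(-3454) = -16712*1/8434 + (54 + 1296)*(-1/3454) = -8356/4217 + 1350*(-1/3454) = -8356/4217 - 675/1727 = -17277287/7282759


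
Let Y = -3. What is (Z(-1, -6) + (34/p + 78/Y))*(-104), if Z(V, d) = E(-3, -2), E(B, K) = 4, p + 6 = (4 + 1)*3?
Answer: 17056/9 ≈ 1895.1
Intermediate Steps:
p = 9 (p = -6 + (4 + 1)*3 = -6 + 5*3 = -6 + 15 = 9)
Z(V, d) = 4
(Z(-1, -6) + (34/p + 78/Y))*(-104) = (4 + (34/9 + 78/(-3)))*(-104) = (4 + (34*(1/9) + 78*(-1/3)))*(-104) = (4 + (34/9 - 26))*(-104) = (4 - 200/9)*(-104) = -164/9*(-104) = 17056/9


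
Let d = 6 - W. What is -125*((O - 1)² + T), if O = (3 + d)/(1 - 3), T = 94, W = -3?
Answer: -17875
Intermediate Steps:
d = 9 (d = 6 - 1*(-3) = 6 + 3 = 9)
O = -6 (O = (3 + 9)/(1 - 3) = 12/(-2) = 12*(-½) = -6)
-125*((O - 1)² + T) = -125*((-6 - 1)² + 94) = -125*((-7)² + 94) = -125*(49 + 94) = -125*143 = -17875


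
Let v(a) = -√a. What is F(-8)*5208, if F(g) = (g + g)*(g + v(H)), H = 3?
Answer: 666624 + 83328*√3 ≈ 8.1095e+5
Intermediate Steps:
F(g) = 2*g*(g - √3) (F(g) = (g + g)*(g - √3) = (2*g)*(g - √3) = 2*g*(g - √3))
F(-8)*5208 = (2*(-8)*(-8 - √3))*5208 = (128 + 16*√3)*5208 = 666624 + 83328*√3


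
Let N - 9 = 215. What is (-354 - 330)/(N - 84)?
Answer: -171/35 ≈ -4.8857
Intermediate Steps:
N = 224 (N = 9 + 215 = 224)
(-354 - 330)/(N - 84) = (-354 - 330)/(224 - 84) = -684/140 = -684*1/140 = -171/35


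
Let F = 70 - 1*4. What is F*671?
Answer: 44286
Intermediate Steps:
F = 66 (F = 70 - 4 = 66)
F*671 = 66*671 = 44286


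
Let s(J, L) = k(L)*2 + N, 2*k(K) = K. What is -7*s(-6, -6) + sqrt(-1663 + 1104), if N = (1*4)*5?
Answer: -98 + I*sqrt(559) ≈ -98.0 + 23.643*I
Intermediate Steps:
k(K) = K/2
N = 20 (N = 4*5 = 20)
s(J, L) = 20 + L (s(J, L) = (L/2)*2 + 20 = L + 20 = 20 + L)
-7*s(-6, -6) + sqrt(-1663 + 1104) = -7*(20 - 6) + sqrt(-1663 + 1104) = -7*14 + sqrt(-559) = -98 + I*sqrt(559)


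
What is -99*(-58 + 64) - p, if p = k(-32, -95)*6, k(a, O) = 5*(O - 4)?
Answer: 2376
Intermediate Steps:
k(a, O) = -20 + 5*O (k(a, O) = 5*(-4 + O) = -20 + 5*O)
p = -2970 (p = (-20 + 5*(-95))*6 = (-20 - 475)*6 = -495*6 = -2970)
-99*(-58 + 64) - p = -99*(-58 + 64) - 1*(-2970) = -99*6 + 2970 = -594 + 2970 = 2376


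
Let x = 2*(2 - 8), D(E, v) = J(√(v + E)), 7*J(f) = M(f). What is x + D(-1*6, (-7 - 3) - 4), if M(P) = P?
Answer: -12 + 2*I*√5/7 ≈ -12.0 + 0.63888*I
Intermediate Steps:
J(f) = f/7
D(E, v) = √(E + v)/7 (D(E, v) = √(v + E)/7 = √(E + v)/7)
x = -12 (x = 2*(-6) = -12)
x + D(-1*6, (-7 - 3) - 4) = -12 + √(-1*6 + ((-7 - 3) - 4))/7 = -12 + √(-6 + (-10 - 4))/7 = -12 + √(-6 - 14)/7 = -12 + √(-20)/7 = -12 + (2*I*√5)/7 = -12 + 2*I*√5/7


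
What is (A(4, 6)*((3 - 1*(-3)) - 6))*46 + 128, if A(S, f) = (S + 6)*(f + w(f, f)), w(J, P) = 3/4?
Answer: 128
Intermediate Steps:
w(J, P) = ¾ (w(J, P) = 3*(¼) = ¾)
A(S, f) = (6 + S)*(¾ + f) (A(S, f) = (S + 6)*(f + ¾) = (6 + S)*(¾ + f))
(A(4, 6)*((3 - 1*(-3)) - 6))*46 + 128 = ((9/2 + 6*6 + (¾)*4 + 4*6)*((3 - 1*(-3)) - 6))*46 + 128 = ((9/2 + 36 + 3 + 24)*((3 + 3) - 6))*46 + 128 = (135*(6 - 6)/2)*46 + 128 = ((135/2)*0)*46 + 128 = 0*46 + 128 = 0 + 128 = 128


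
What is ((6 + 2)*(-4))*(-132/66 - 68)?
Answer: 2240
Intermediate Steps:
((6 + 2)*(-4))*(-132/66 - 68) = (8*(-4))*(-132*1/66 - 68) = -32*(-2 - 68) = -32*(-70) = 2240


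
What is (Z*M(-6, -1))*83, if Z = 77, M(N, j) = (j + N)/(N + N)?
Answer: 44737/12 ≈ 3728.1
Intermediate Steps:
M(N, j) = (N + j)/(2*N) (M(N, j) = (N + j)/((2*N)) = (N + j)*(1/(2*N)) = (N + j)/(2*N))
(Z*M(-6, -1))*83 = (77*((½)*(-6 - 1)/(-6)))*83 = (77*((½)*(-⅙)*(-7)))*83 = (77*(7/12))*83 = (539/12)*83 = 44737/12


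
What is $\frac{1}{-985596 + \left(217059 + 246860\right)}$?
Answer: $- \frac{1}{521677} \approx -1.9169 \cdot 10^{-6}$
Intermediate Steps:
$\frac{1}{-985596 + \left(217059 + 246860\right)} = \frac{1}{-985596 + 463919} = \frac{1}{-521677} = - \frac{1}{521677}$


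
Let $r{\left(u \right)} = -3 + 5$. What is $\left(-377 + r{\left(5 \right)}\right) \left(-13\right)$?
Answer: $4875$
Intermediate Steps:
$r{\left(u \right)} = 2$
$\left(-377 + r{\left(5 \right)}\right) \left(-13\right) = \left(-377 + 2\right) \left(-13\right) = \left(-375\right) \left(-13\right) = 4875$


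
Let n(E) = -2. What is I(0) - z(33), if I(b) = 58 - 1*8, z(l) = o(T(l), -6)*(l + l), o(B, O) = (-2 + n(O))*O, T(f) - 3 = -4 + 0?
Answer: -1534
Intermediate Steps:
T(f) = -1 (T(f) = 3 + (-4 + 0) = 3 - 4 = -1)
o(B, O) = -4*O (o(B, O) = (-2 - 2)*O = -4*O)
z(l) = 48*l (z(l) = (-4*(-6))*(l + l) = 24*(2*l) = 48*l)
I(b) = 50 (I(b) = 58 - 8 = 50)
I(0) - z(33) = 50 - 48*33 = 50 - 1*1584 = 50 - 1584 = -1534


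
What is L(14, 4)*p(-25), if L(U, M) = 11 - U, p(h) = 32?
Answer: -96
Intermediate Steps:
L(14, 4)*p(-25) = (11 - 1*14)*32 = (11 - 14)*32 = -3*32 = -96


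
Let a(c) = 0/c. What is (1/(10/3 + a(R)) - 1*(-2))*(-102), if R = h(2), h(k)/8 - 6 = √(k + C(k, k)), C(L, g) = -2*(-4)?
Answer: -1173/5 ≈ -234.60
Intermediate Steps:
C(L, g) = 8
h(k) = 48 + 8*√(8 + k) (h(k) = 48 + 8*√(k + 8) = 48 + 8*√(8 + k))
R = 48 + 8*√10 (R = 48 + 8*√(8 + 2) = 48 + 8*√10 ≈ 73.298)
a(c) = 0
(1/(10/3 + a(R)) - 1*(-2))*(-102) = (1/(10/3 + 0) - 1*(-2))*(-102) = (1/(10*(⅓) + 0) + 2)*(-102) = (1/(10/3 + 0) + 2)*(-102) = (1/(10/3) + 2)*(-102) = (3/10 + 2)*(-102) = (23/10)*(-102) = -1173/5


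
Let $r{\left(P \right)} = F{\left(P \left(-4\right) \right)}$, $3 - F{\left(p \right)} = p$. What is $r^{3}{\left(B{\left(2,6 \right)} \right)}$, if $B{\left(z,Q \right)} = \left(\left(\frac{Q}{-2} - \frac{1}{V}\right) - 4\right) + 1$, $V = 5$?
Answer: $- \frac{1295029}{125} \approx -10360.0$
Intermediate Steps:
$B{\left(z,Q \right)} = - \frac{16}{5} - \frac{Q}{2}$ ($B{\left(z,Q \right)} = \left(\left(\frac{Q}{-2} - \frac{1}{5}\right) - 4\right) + 1 = \left(\left(Q \left(- \frac{1}{2}\right) - \frac{1}{5}\right) - 4\right) + 1 = \left(\left(- \frac{Q}{2} - \frac{1}{5}\right) - 4\right) + 1 = \left(\left(- \frac{1}{5} - \frac{Q}{2}\right) - 4\right) + 1 = \left(- \frac{21}{5} - \frac{Q}{2}\right) + 1 = - \frac{16}{5} - \frac{Q}{2}$)
$F{\left(p \right)} = 3 - p$
$r{\left(P \right)} = 3 + 4 P$ ($r{\left(P \right)} = 3 - P \left(-4\right) = 3 - - 4 P = 3 + 4 P$)
$r^{3}{\left(B{\left(2,6 \right)} \right)} = \left(3 + 4 \left(- \frac{16}{5} - 3\right)\right)^{3} = \left(3 + 4 \left(- \frac{31}{5}\right)\right)^{3} = \left(3 - \frac{124}{5}\right)^{3} = \left(- \frac{109}{5}\right)^{3} = - \frac{1295029}{125}$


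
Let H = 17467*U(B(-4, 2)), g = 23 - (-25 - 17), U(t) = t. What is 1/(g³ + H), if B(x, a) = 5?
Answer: 1/361960 ≈ 2.7627e-6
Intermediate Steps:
g = 65 (g = 23 - 1*(-42) = 23 + 42 = 65)
H = 87335 (H = 17467*5 = 87335)
1/(g³ + H) = 1/(65³ + 87335) = 1/(274625 + 87335) = 1/361960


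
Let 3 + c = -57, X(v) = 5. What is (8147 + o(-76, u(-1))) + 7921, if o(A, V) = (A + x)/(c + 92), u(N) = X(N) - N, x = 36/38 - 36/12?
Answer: 9767861/608 ≈ 16066.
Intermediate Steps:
x = -39/19 (x = 36*(1/38) - 36*1/12 = 18/19 - 3 = -39/19 ≈ -2.0526)
c = -60 (c = -3 - 57 = -60)
u(N) = 5 - N
o(A, V) = -39/608 + A/32 (o(A, V) = (A - 39/19)/(-60 + 92) = (-39/19 + A)/32 = (-39/19 + A)*(1/32) = -39/608 + A/32)
(8147 + o(-76, u(-1))) + 7921 = (8147 + (-39/608 + (1/32)*(-76))) + 7921 = (8147 + (-39/608 - 19/8)) + 7921 = (8147 - 1483/608) + 7921 = 4951893/608 + 7921 = 9767861/608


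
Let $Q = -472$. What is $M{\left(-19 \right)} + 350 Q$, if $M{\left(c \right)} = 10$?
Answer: $-165190$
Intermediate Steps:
$M{\left(-19 \right)} + 350 Q = 10 + 350 \left(-472\right) = 10 - 165200 = -165190$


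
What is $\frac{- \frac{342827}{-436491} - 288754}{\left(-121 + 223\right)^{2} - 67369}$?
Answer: $\frac{126038179387}{24864709815} \approx 5.069$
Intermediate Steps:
$\frac{- \frac{342827}{-436491} - 288754}{\left(-121 + 223\right)^{2} - 67369} = \frac{\left(-342827\right) \left(- \frac{1}{436491}\right) - 288754}{102^{2} - 67369} = \frac{\frac{342827}{436491} - 288754}{10404 - 67369} = - \frac{126038179387}{436491 \left(-56965\right)} = \left(- \frac{126038179387}{436491}\right) \left(- \frac{1}{56965}\right) = \frac{126038179387}{24864709815}$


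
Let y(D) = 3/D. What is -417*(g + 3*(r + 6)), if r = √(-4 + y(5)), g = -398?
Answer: 158460 - 1251*I*√85/5 ≈ 1.5846e+5 - 2306.7*I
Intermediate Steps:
r = I*√85/5 (r = √(-4 + 3/5) = √(-4 + 3*(⅕)) = √(-4 + ⅗) = √(-17/5) = I*√85/5 ≈ 1.8439*I)
-417*(g + 3*(r + 6)) = -417*(-398 + 3*(I*√85/5 + 6)) = -417*(-398 + 3*(6 + I*√85/5)) = -417*(-398 + (18 + 3*I*√85/5)) = -417*(-380 + 3*I*√85/5) = 158460 - 1251*I*√85/5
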